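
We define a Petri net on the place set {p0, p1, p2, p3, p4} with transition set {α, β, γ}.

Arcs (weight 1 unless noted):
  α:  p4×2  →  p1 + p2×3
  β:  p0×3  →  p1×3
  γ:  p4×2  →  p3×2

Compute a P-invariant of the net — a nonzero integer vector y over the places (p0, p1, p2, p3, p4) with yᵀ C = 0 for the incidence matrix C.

y = (p0:3, p1:3, p2:-1, p3:0, p4:0)

Incidence matrix C (rows=places, cols=transitions):
        α    β    γ
   p0   0   -3    0
   p1   1    3    0
   p2   3    0    0
   p3   0    0    2
   p4  -2    0   -2

Candidate y = [3, 3, -1, 0, 0]; check y·C column-wise:
  col α: 3·0 + 3·1 + -1·3 + 0·-2 = 0
  col β: 3·-3 + 3·3 + -1·0 = 0
  col γ: 3·0 + 3·0 + -1·0 + 0·2 + 0·-2 = 0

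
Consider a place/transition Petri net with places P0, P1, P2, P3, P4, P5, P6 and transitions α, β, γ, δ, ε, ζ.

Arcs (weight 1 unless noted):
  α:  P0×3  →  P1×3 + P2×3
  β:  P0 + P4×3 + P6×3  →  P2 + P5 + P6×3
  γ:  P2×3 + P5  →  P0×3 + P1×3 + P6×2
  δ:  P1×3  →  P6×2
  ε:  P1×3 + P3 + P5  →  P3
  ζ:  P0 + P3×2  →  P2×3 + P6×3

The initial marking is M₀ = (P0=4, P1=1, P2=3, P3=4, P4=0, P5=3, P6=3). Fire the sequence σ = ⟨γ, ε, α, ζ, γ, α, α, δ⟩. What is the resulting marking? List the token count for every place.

(P0=0, P1=10, P2=9, P3=2, P4=0, P5=0, P6=12)

step 1: fire γ:  (P0=4, P1=1, P2=3, P3=4, P4=0, P5=3, P6=3) → (P0=7, P1=4, P2=0, P3=4, P4=0, P5=2, P6=5)
step 2: fire ε:  (P0=7, P1=4, P2=0, P3=4, P4=0, P5=2, P6=5) → (P0=7, P1=1, P2=0, P3=4, P4=0, P5=1, P6=5)
step 3: fire α:  (P0=7, P1=1, P2=0, P3=4, P4=0, P5=1, P6=5) → (P0=4, P1=4, P2=3, P3=4, P4=0, P5=1, P6=5)
step 4: fire ζ:  (P0=4, P1=4, P2=3, P3=4, P4=0, P5=1, P6=5) → (P0=3, P1=4, P2=6, P3=2, P4=0, P5=1, P6=8)
step 5: fire γ:  (P0=3, P1=4, P2=6, P3=2, P4=0, P5=1, P6=8) → (P0=6, P1=7, P2=3, P3=2, P4=0, P5=0, P6=10)
step 6: fire α:  (P0=6, P1=7, P2=3, P3=2, P4=0, P5=0, P6=10) → (P0=3, P1=10, P2=6, P3=2, P4=0, P5=0, P6=10)
step 7: fire α:  (P0=3, P1=10, P2=6, P3=2, P4=0, P5=0, P6=10) → (P0=0, P1=13, P2=9, P3=2, P4=0, P5=0, P6=10)
step 8: fire δ:  (P0=0, P1=13, P2=9, P3=2, P4=0, P5=0, P6=10) → (P0=0, P1=10, P2=9, P3=2, P4=0, P5=0, P6=12)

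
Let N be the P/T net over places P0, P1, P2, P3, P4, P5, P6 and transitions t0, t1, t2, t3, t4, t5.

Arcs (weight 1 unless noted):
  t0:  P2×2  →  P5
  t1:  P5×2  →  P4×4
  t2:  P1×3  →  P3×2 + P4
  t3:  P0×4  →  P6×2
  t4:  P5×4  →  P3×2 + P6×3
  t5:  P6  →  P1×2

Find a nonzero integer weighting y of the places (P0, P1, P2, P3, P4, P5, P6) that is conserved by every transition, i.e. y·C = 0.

Incidence matrix C (rows=places, cols=transitions):
       t0   t1   t2   t3   t4   t5
   P0   0    0    0   -4    0    0
   P1   0    0   -3    0    0    2
   P2  -2    0    0    0    0    0
   P3   0    0    2    0    2    0
   P4   0    4    1    0    0    0
   P5   1   -2    0    0   -4    0
   P6   0    0    0    2    3   -1

Candidate y = [1, 1, 1, 1, 1, 2, 2]; check y·C column-wise:
  col t0: 1·0 + 1·0 + 1·-2 + 1·0 + 1·0 + 2·1 + 2·0 = 0
  col t1: 1·0 + 1·0 + 1·0 + 1·0 + 1·4 + 2·-2 + 2·0 = 0
  col t2: 1·0 + 1·-3 + 1·0 + 1·2 + 1·1 + 2·0 + 2·0 = 0
  col t3: 1·-4 + 1·0 + 1·0 + 1·0 + 1·0 + 2·0 + 2·2 = 0
  col t4: 1·0 + 1·0 + 1·0 + 1·2 + 1·0 + 2·-4 + 2·3 = 0
  col t5: 1·0 + 1·2 + 1·0 + 1·0 + 1·0 + 2·0 + 2·-1 = 0

y = (P0:1, P1:1, P2:1, P3:1, P4:1, P5:2, P6:2)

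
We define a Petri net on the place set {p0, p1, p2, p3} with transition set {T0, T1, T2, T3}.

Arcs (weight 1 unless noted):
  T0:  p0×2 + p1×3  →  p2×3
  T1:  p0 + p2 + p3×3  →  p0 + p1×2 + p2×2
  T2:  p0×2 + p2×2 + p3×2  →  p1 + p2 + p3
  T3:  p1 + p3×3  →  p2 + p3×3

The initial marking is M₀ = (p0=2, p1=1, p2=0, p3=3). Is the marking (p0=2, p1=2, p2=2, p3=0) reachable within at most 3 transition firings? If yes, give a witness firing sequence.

YES — reachable via ⟨T3, T1⟩ (2 firings)

step 1: fire T3:  (p0=2, p1=1, p2=0, p3=3) → (p0=2, p1=0, p2=1, p3=3)
step 2: fire T1:  (p0=2, p1=0, p2=1, p3=3) → (p0=2, p1=2, p2=2, p3=0)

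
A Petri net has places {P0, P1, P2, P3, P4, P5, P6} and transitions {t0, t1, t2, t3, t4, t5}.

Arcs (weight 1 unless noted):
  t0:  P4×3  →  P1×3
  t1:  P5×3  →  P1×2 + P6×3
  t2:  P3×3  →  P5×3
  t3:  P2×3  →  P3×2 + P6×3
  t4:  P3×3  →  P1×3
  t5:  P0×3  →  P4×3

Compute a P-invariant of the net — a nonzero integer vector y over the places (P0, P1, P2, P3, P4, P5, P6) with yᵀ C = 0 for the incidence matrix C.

y = (P0:3, P1:3, P2:3, P3:3, P4:3, P5:3, P6:1)

Incidence matrix C (rows=places, cols=transitions):
       t0   t1   t2   t3   t4   t5
   P0   0    0    0    0    0   -3
   P1   3    2    0    0    3    0
   P2   0    0    0   -3    0    0
   P3   0    0   -3    2   -3    0
   P4  -3    0    0    0    0    3
   P5   0   -3    3    0    0    0
   P6   0    3    0    3    0    0

Candidate y = [3, 3, 3, 3, 3, 3, 1]; check y·C column-wise:
  col t0: 3·0 + 3·3 + 3·0 + 3·0 + 3·-3 + 3·0 + 1·0 = 0
  col t1: 3·0 + 3·2 + 3·0 + 3·0 + 3·0 + 3·-3 + 1·3 = 0
  col t2: 3·0 + 3·0 + 3·0 + 3·-3 + 3·0 + 3·3 + 1·0 = 0
  col t3: 3·0 + 3·0 + 3·-3 + 3·2 + 3·0 + 3·0 + 1·3 = 0
  col t4: 3·0 + 3·3 + 3·0 + 3·-3 + 3·0 + 3·0 + 1·0 = 0
  col t5: 3·-3 + 3·0 + 3·0 + 3·0 + 3·3 + 3·0 + 1·0 = 0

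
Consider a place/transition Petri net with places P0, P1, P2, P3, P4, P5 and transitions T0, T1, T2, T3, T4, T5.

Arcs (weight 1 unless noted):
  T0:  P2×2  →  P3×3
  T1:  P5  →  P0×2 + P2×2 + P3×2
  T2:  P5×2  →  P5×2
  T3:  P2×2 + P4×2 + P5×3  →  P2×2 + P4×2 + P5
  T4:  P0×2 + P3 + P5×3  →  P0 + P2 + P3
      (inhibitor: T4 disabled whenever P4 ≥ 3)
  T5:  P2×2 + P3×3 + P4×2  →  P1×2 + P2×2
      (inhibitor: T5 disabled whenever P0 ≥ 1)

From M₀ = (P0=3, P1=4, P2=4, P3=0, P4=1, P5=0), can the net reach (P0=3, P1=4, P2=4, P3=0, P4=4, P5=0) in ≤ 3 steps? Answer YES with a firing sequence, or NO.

depth 0: 1 marking
depth 1: 2 markings reached so far
depth 2: 3 markings reached so far
depth 3: 3 markings reached so far
(frontier empty at depth 3; search complete)
target is not among the 3 markings reachable within 3 steps

NO — not reachable within 3 firings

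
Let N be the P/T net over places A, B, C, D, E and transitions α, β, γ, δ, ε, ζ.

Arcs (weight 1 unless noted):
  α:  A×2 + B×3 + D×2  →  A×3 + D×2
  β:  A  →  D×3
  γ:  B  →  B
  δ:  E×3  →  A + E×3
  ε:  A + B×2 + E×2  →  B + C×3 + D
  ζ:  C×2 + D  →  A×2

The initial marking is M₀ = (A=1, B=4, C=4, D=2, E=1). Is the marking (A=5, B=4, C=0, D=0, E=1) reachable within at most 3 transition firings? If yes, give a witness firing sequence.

YES — reachable via ⟨ζ, ζ⟩ (2 firings)

step 1: fire ζ:  (A=1, B=4, C=4, D=2, E=1) → (A=3, B=4, C=2, D=1, E=1)
step 2: fire ζ:  (A=3, B=4, C=2, D=1, E=1) → (A=5, B=4, C=0, D=0, E=1)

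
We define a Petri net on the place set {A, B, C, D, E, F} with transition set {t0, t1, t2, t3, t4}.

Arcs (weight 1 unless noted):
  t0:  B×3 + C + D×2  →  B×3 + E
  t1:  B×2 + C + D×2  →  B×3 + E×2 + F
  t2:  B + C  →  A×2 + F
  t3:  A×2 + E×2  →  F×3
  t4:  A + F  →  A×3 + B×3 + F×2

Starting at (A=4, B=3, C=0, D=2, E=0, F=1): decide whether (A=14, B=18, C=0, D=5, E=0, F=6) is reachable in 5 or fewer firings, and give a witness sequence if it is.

NO — not reachable within 5 firings

depth 0: 1 marking
depth 1: 2 markings reached so far
depth 2: 3 markings reached so far
depth 3: 4 markings reached so far
depth 4: 5 markings reached so far
depth 5: 6 markings reached so far
target is not among the 6 markings reachable within 5 steps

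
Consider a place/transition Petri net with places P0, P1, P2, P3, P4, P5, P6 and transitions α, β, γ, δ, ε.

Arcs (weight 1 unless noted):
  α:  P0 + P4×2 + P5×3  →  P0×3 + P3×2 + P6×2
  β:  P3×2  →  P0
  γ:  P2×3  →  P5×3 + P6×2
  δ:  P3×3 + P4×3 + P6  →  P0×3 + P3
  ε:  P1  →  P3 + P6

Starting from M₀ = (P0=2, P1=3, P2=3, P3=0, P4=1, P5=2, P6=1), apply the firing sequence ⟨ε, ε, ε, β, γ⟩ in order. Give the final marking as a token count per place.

step 1: fire ε:  (P0=2, P1=3, P2=3, P3=0, P4=1, P5=2, P6=1) → (P0=2, P1=2, P2=3, P3=1, P4=1, P5=2, P6=2)
step 2: fire ε:  (P0=2, P1=2, P2=3, P3=1, P4=1, P5=2, P6=2) → (P0=2, P1=1, P2=3, P3=2, P4=1, P5=2, P6=3)
step 3: fire ε:  (P0=2, P1=1, P2=3, P3=2, P4=1, P5=2, P6=3) → (P0=2, P1=0, P2=3, P3=3, P4=1, P5=2, P6=4)
step 4: fire β:  (P0=2, P1=0, P2=3, P3=3, P4=1, P5=2, P6=4) → (P0=3, P1=0, P2=3, P3=1, P4=1, P5=2, P6=4)
step 5: fire γ:  (P0=3, P1=0, P2=3, P3=1, P4=1, P5=2, P6=4) → (P0=3, P1=0, P2=0, P3=1, P4=1, P5=5, P6=6)

(P0=3, P1=0, P2=0, P3=1, P4=1, P5=5, P6=6)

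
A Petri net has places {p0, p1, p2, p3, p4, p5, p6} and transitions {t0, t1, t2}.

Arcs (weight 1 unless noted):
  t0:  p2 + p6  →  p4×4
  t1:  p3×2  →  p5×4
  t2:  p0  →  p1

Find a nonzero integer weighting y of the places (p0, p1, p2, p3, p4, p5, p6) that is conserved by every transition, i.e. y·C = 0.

y = (p0:1, p1:1, p2:0, p3:0, p4:0, p5:0, p6:0)

Incidence matrix C (rows=places, cols=transitions):
       t0   t1   t2
   p0   0    0   -1
   p1   0    0    1
   p2  -1    0    0
   p3   0   -2    0
   p4   4    0    0
   p5   0    4    0
   p6  -1    0    0

Candidate y = [1, 1, 0, 0, 0, 0, 0]; check y·C column-wise:
  col t0: 1·0 + 1·0 + 0·-1 + 0·4 + 0·-1 = 0
  col t1: 1·0 + 1·0 + 0·-2 + 0·4 = 0
  col t2: 1·-1 + 1·1 = 0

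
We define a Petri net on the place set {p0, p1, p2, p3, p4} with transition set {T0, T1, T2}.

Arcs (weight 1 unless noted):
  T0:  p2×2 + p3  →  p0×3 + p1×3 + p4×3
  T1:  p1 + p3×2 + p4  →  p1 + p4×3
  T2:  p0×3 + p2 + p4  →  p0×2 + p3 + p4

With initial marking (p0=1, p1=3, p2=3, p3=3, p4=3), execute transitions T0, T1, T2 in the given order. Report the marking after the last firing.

(p0=3, p1=6, p2=0, p3=1, p4=8)

step 1: fire T0:  (p0=1, p1=3, p2=3, p3=3, p4=3) → (p0=4, p1=6, p2=1, p3=2, p4=6)
step 2: fire T1:  (p0=4, p1=6, p2=1, p3=2, p4=6) → (p0=4, p1=6, p2=1, p3=0, p4=8)
step 3: fire T2:  (p0=4, p1=6, p2=1, p3=0, p4=8) → (p0=3, p1=6, p2=0, p3=1, p4=8)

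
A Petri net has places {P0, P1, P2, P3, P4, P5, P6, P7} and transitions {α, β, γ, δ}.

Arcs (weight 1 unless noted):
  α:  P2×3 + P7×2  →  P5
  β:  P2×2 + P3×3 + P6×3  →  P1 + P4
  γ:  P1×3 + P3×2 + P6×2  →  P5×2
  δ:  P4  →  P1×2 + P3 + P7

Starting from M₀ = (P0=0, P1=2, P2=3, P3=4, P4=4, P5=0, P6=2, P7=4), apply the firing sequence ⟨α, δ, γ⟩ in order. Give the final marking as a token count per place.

(P0=0, P1=1, P2=0, P3=3, P4=3, P5=3, P6=0, P7=3)

step 1: fire α:  (P0=0, P1=2, P2=3, P3=4, P4=4, P5=0, P6=2, P7=4) → (P0=0, P1=2, P2=0, P3=4, P4=4, P5=1, P6=2, P7=2)
step 2: fire δ:  (P0=0, P1=2, P2=0, P3=4, P4=4, P5=1, P6=2, P7=2) → (P0=0, P1=4, P2=0, P3=5, P4=3, P5=1, P6=2, P7=3)
step 3: fire γ:  (P0=0, P1=4, P2=0, P3=5, P4=3, P5=1, P6=2, P7=3) → (P0=0, P1=1, P2=0, P3=3, P4=3, P5=3, P6=0, P7=3)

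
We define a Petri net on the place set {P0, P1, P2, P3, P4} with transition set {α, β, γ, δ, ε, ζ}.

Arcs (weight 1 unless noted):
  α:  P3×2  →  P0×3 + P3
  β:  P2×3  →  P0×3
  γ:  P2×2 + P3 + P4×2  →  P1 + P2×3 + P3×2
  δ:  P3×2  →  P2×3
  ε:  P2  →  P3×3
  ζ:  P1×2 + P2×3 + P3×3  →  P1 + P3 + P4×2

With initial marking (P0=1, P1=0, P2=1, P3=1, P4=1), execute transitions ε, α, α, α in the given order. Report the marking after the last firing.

step 1: fire ε:  (P0=1, P1=0, P2=1, P3=1, P4=1) → (P0=1, P1=0, P2=0, P3=4, P4=1)
step 2: fire α:  (P0=1, P1=0, P2=0, P3=4, P4=1) → (P0=4, P1=0, P2=0, P3=3, P4=1)
step 3: fire α:  (P0=4, P1=0, P2=0, P3=3, P4=1) → (P0=7, P1=0, P2=0, P3=2, P4=1)
step 4: fire α:  (P0=7, P1=0, P2=0, P3=2, P4=1) → (P0=10, P1=0, P2=0, P3=1, P4=1)

(P0=10, P1=0, P2=0, P3=1, P4=1)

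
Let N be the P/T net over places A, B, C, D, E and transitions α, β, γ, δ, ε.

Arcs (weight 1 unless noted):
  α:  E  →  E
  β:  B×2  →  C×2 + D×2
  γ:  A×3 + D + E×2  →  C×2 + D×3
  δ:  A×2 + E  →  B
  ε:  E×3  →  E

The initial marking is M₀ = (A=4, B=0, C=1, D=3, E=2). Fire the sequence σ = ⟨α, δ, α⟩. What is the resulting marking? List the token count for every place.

(A=2, B=1, C=1, D=3, E=1)

step 1: fire α:  (A=4, B=0, C=1, D=3, E=2) → (A=4, B=0, C=1, D=3, E=2)
step 2: fire δ:  (A=4, B=0, C=1, D=3, E=2) → (A=2, B=1, C=1, D=3, E=1)
step 3: fire α:  (A=2, B=1, C=1, D=3, E=1) → (A=2, B=1, C=1, D=3, E=1)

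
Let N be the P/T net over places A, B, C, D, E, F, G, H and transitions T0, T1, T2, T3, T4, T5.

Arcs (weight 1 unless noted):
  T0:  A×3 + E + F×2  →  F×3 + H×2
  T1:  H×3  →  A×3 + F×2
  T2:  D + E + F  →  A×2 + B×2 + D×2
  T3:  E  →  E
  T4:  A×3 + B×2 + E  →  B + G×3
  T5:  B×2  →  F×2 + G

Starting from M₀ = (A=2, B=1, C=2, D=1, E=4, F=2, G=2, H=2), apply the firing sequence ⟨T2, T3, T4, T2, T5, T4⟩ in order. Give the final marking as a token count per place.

(A=0, B=1, C=2, D=3, E=0, F=2, G=9, H=2)

step 1: fire T2:  (A=2, B=1, C=2, D=1, E=4, F=2, G=2, H=2) → (A=4, B=3, C=2, D=2, E=3, F=1, G=2, H=2)
step 2: fire T3:  (A=4, B=3, C=2, D=2, E=3, F=1, G=2, H=2) → (A=4, B=3, C=2, D=2, E=3, F=1, G=2, H=2)
step 3: fire T4:  (A=4, B=3, C=2, D=2, E=3, F=1, G=2, H=2) → (A=1, B=2, C=2, D=2, E=2, F=1, G=5, H=2)
step 4: fire T2:  (A=1, B=2, C=2, D=2, E=2, F=1, G=5, H=2) → (A=3, B=4, C=2, D=3, E=1, F=0, G=5, H=2)
step 5: fire T5:  (A=3, B=4, C=2, D=3, E=1, F=0, G=5, H=2) → (A=3, B=2, C=2, D=3, E=1, F=2, G=6, H=2)
step 6: fire T4:  (A=3, B=2, C=2, D=3, E=1, F=2, G=6, H=2) → (A=0, B=1, C=2, D=3, E=0, F=2, G=9, H=2)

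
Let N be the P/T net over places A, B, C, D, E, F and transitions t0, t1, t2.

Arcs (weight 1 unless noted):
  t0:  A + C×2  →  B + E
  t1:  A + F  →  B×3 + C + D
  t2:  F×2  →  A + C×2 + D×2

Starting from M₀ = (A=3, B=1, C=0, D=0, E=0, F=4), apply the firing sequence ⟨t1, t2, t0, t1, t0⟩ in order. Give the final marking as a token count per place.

step 1: fire t1:  (A=3, B=1, C=0, D=0, E=0, F=4) → (A=2, B=4, C=1, D=1, E=0, F=3)
step 2: fire t2:  (A=2, B=4, C=1, D=1, E=0, F=3) → (A=3, B=4, C=3, D=3, E=0, F=1)
step 3: fire t0:  (A=3, B=4, C=3, D=3, E=0, F=1) → (A=2, B=5, C=1, D=3, E=1, F=1)
step 4: fire t1:  (A=2, B=5, C=1, D=3, E=1, F=1) → (A=1, B=8, C=2, D=4, E=1, F=0)
step 5: fire t0:  (A=1, B=8, C=2, D=4, E=1, F=0) → (A=0, B=9, C=0, D=4, E=2, F=0)

(A=0, B=9, C=0, D=4, E=2, F=0)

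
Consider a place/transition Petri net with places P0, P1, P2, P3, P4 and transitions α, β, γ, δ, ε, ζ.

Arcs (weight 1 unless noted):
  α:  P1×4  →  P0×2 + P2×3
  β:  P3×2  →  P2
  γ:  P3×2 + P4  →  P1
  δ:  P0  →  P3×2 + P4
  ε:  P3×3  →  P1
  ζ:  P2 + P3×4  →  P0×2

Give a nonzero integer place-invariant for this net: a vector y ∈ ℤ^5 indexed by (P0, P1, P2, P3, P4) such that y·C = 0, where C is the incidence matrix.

Incidence matrix C (rows=places, cols=transitions):
        α    β    γ    δ    ε    ζ
   P0   2    0    0   -1    0    2
   P1  -4    0    1    0    1    0
   P2   3    1    0    0    0   -1
   P3   0   -2   -2    2   -3   -4
   P4   0    0   -1    1    0    0

Candidate y = [3, 3, 2, 1, 1]; check y·C column-wise:
  col α: 3·2 + 3·-4 + 2·3 + 1·0 + 1·0 = 0
  col β: 3·0 + 3·0 + 2·1 + 1·-2 + 1·0 = 0
  col γ: 3·0 + 3·1 + 2·0 + 1·-2 + 1·-1 = 0
  col δ: 3·-1 + 3·0 + 2·0 + 1·2 + 1·1 = 0
  col ε: 3·0 + 3·1 + 2·0 + 1·-3 + 1·0 = 0
  col ζ: 3·2 + 3·0 + 2·-1 + 1·-4 + 1·0 = 0

y = (P0:3, P1:3, P2:2, P3:1, P4:1)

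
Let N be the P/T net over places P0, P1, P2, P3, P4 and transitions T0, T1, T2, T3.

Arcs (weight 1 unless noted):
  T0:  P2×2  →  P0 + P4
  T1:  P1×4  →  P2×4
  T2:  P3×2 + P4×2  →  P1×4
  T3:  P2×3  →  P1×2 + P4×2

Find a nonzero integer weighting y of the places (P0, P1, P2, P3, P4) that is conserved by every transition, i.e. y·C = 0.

y = (P0:3, P1:2, P2:2, P3:3, P4:1)

Incidence matrix C (rows=places, cols=transitions):
       T0   T1   T2   T3
   P0   1    0    0    0
   P1   0   -4    4    2
   P2  -2    4    0   -3
   P3   0    0   -2    0
   P4   1    0   -2    2

Candidate y = [3, 2, 2, 3, 1]; check y·C column-wise:
  col T0: 3·1 + 2·0 + 2·-2 + 3·0 + 1·1 = 0
  col T1: 3·0 + 2·-4 + 2·4 + 3·0 + 1·0 = 0
  col T2: 3·0 + 2·4 + 2·0 + 3·-2 + 1·-2 = 0
  col T3: 3·0 + 2·2 + 2·-3 + 3·0 + 1·2 = 0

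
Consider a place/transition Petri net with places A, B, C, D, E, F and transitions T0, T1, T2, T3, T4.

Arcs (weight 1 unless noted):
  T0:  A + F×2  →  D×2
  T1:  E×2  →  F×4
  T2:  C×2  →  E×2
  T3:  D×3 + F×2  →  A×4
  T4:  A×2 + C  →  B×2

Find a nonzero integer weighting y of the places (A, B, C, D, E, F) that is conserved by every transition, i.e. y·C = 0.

y = (A:2, B:3, C:2, D:2, E:2, F:1)

Incidence matrix C (rows=places, cols=transitions):
       T0   T1   T2   T3   T4
    A  -1    0    0    4   -2
    B   0    0    0    0    2
    C   0    0   -2    0   -1
    D   2    0    0   -3    0
    E   0   -2    2    0    0
    F  -2    4    0   -2    0

Candidate y = [2, 3, 2, 2, 2, 1]; check y·C column-wise:
  col T0: 2·-1 + 3·0 + 2·0 + 2·2 + 2·0 + 1·-2 = 0
  col T1: 2·0 + 3·0 + 2·0 + 2·0 + 2·-2 + 1·4 = 0
  col T2: 2·0 + 3·0 + 2·-2 + 2·0 + 2·2 + 1·0 = 0
  col T3: 2·4 + 3·0 + 2·0 + 2·-3 + 2·0 + 1·-2 = 0
  col T4: 2·-2 + 3·2 + 2·-1 + 2·0 + 2·0 + 1·0 = 0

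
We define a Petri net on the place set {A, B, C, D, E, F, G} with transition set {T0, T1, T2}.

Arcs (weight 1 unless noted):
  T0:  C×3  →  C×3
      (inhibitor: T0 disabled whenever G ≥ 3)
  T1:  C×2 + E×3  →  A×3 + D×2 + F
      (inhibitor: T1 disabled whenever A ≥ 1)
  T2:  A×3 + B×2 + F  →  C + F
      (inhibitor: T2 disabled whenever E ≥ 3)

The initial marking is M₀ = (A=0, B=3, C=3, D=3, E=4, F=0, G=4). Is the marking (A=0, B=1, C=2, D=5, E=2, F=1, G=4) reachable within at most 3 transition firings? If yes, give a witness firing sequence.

NO — not reachable within 3 firings

depth 0: 1 marking
depth 1: 2 markings reached so far
depth 2: 3 markings reached so far
depth 3: 3 markings reached so far
(frontier empty at depth 3; search complete)
target is not among the 3 markings reachable within 3 steps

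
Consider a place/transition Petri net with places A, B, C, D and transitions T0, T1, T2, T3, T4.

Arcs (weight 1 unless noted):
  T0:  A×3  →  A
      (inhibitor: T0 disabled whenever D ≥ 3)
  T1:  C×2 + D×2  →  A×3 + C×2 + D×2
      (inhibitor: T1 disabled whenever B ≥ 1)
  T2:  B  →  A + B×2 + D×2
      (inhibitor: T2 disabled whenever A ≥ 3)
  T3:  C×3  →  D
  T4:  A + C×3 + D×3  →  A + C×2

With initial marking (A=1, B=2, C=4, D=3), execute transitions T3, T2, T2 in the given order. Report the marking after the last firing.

step 1: fire T3:  (A=1, B=2, C=4, D=3) → (A=1, B=2, C=1, D=4)
step 2: fire T2:  (A=1, B=2, C=1, D=4) → (A=2, B=3, C=1, D=6)
step 3: fire T2:  (A=2, B=3, C=1, D=6) → (A=3, B=4, C=1, D=8)

(A=3, B=4, C=1, D=8)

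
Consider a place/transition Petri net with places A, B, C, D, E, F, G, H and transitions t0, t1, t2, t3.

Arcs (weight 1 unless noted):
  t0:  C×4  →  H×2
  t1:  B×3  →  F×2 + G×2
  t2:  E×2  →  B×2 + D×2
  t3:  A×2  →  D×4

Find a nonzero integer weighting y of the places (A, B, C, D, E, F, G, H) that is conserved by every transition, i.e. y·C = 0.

Incidence matrix C (rows=places, cols=transitions):
       t0   t1   t2   t3
    A   0    0    0   -2
    B   0   -3    2    0
    C  -4    0    0    0
    D   0    0    2    4
    E   0    0   -2    0
    F   0    2    0    0
    G   0    2    0    0
    H   2    0    0    0

Candidate y = [2, 0, 0, 1, 1, 0, 0, 0]; check y·C column-wise:
  col t0: 2·0 + 0·-4 + 1·0 + 1·0 + 0·2 = 0
  col t1: 2·0 + 0·-3 + 1·0 + 1·0 + 0·2 + 0·2 = 0
  col t2: 2·0 + 0·2 + 1·2 + 1·-2 = 0
  col t3: 2·-2 + 1·4 + 1·0 = 0

y = (A:2, B:0, C:0, D:1, E:1, F:0, G:0, H:0)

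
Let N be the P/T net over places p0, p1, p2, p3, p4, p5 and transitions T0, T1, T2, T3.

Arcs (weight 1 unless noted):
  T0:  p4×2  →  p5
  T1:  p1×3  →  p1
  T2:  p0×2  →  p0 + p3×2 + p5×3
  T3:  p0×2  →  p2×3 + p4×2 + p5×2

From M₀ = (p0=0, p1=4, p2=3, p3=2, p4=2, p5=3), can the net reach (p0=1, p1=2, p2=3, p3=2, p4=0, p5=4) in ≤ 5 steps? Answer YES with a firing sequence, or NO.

depth 0: 1 marking
depth 1: 3 markings reached so far
depth 2: 4 markings reached so far
depth 3: 4 markings reached so far
(frontier empty at depth 3; search complete)
target is not among the 4 markings reachable within 5 steps

NO — not reachable within 5 firings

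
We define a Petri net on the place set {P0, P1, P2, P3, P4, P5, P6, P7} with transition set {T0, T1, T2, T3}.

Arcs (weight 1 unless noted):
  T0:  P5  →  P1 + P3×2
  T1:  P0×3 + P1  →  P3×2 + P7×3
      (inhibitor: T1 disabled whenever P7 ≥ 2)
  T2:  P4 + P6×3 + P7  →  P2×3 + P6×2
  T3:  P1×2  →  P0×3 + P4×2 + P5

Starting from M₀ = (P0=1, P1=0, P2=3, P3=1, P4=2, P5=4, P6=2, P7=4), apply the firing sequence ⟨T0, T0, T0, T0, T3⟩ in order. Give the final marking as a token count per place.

(P0=4, P1=2, P2=3, P3=9, P4=4, P5=1, P6=2, P7=4)

step 1: fire T0:  (P0=1, P1=0, P2=3, P3=1, P4=2, P5=4, P6=2, P7=4) → (P0=1, P1=1, P2=3, P3=3, P4=2, P5=3, P6=2, P7=4)
step 2: fire T0:  (P0=1, P1=1, P2=3, P3=3, P4=2, P5=3, P6=2, P7=4) → (P0=1, P1=2, P2=3, P3=5, P4=2, P5=2, P6=2, P7=4)
step 3: fire T0:  (P0=1, P1=2, P2=3, P3=5, P4=2, P5=2, P6=2, P7=4) → (P0=1, P1=3, P2=3, P3=7, P4=2, P5=1, P6=2, P7=4)
step 4: fire T0:  (P0=1, P1=3, P2=3, P3=7, P4=2, P5=1, P6=2, P7=4) → (P0=1, P1=4, P2=3, P3=9, P4=2, P5=0, P6=2, P7=4)
step 5: fire T3:  (P0=1, P1=4, P2=3, P3=9, P4=2, P5=0, P6=2, P7=4) → (P0=4, P1=2, P2=3, P3=9, P4=4, P5=1, P6=2, P7=4)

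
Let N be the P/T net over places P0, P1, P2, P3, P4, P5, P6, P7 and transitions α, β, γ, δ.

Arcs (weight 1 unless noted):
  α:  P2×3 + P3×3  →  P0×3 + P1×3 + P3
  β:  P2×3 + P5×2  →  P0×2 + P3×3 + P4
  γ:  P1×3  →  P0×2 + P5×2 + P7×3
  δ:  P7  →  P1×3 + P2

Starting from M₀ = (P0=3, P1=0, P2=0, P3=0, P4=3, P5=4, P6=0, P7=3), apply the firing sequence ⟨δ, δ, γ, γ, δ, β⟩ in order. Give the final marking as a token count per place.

step 1: fire δ:  (P0=3, P1=0, P2=0, P3=0, P4=3, P5=4, P6=0, P7=3) → (P0=3, P1=3, P2=1, P3=0, P4=3, P5=4, P6=0, P7=2)
step 2: fire δ:  (P0=3, P1=3, P2=1, P3=0, P4=3, P5=4, P6=0, P7=2) → (P0=3, P1=6, P2=2, P3=0, P4=3, P5=4, P6=0, P7=1)
step 3: fire γ:  (P0=3, P1=6, P2=2, P3=0, P4=3, P5=4, P6=0, P7=1) → (P0=5, P1=3, P2=2, P3=0, P4=3, P5=6, P6=0, P7=4)
step 4: fire γ:  (P0=5, P1=3, P2=2, P3=0, P4=3, P5=6, P6=0, P7=4) → (P0=7, P1=0, P2=2, P3=0, P4=3, P5=8, P6=0, P7=7)
step 5: fire δ:  (P0=7, P1=0, P2=2, P3=0, P4=3, P5=8, P6=0, P7=7) → (P0=7, P1=3, P2=3, P3=0, P4=3, P5=8, P6=0, P7=6)
step 6: fire β:  (P0=7, P1=3, P2=3, P3=0, P4=3, P5=8, P6=0, P7=6) → (P0=9, P1=3, P2=0, P3=3, P4=4, P5=6, P6=0, P7=6)

(P0=9, P1=3, P2=0, P3=3, P4=4, P5=6, P6=0, P7=6)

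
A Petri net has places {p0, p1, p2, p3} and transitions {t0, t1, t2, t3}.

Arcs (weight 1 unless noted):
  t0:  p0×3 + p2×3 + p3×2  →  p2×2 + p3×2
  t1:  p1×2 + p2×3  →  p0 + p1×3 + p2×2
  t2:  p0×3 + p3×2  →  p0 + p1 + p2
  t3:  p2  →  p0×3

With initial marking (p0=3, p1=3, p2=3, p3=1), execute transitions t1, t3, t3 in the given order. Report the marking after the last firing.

step 1: fire t1:  (p0=3, p1=3, p2=3, p3=1) → (p0=4, p1=4, p2=2, p3=1)
step 2: fire t3:  (p0=4, p1=4, p2=2, p3=1) → (p0=7, p1=4, p2=1, p3=1)
step 3: fire t3:  (p0=7, p1=4, p2=1, p3=1) → (p0=10, p1=4, p2=0, p3=1)

(p0=10, p1=4, p2=0, p3=1)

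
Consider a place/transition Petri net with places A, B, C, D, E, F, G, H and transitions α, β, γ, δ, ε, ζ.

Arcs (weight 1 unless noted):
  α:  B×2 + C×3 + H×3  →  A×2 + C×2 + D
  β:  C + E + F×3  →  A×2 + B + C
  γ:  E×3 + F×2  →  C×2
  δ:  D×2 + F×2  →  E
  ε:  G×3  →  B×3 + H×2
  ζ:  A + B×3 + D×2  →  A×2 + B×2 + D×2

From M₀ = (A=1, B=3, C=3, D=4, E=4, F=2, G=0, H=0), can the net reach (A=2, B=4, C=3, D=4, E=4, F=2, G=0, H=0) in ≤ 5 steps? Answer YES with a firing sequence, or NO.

NO — not reachable within 5 firings

depth 0: 1 marking
depth 1: 4 markings reached so far
depth 2: 6 markings reached so far
depth 3: 6 markings reached so far
(frontier empty at depth 3; search complete)
target is not among the 6 markings reachable within 5 steps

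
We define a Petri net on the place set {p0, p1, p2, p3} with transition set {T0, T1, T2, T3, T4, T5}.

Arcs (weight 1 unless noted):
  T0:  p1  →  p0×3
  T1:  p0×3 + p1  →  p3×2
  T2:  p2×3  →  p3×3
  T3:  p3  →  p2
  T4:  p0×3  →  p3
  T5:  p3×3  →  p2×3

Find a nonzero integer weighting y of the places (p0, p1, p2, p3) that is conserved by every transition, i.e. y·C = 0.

Incidence matrix C (rows=places, cols=transitions):
       T0   T1   T2   T3   T4   T5
   p0   3   -3    0    0   -3    0
   p1  -1   -1    0    0    0    0
   p2   0    0   -3    1    0    3
   p3   0    2    3   -1    1   -3

Candidate y = [1, 3, 3, 3]; check y·C column-wise:
  col T0: 1·3 + 3·-1 + 3·0 + 3·0 = 0
  col T1: 1·-3 + 3·-1 + 3·0 + 3·2 = 0
  col T2: 1·0 + 3·0 + 3·-3 + 3·3 = 0
  col T3: 1·0 + 3·0 + 3·1 + 3·-1 = 0
  col T4: 1·-3 + 3·0 + 3·0 + 3·1 = 0
  col T5: 1·0 + 3·0 + 3·3 + 3·-3 = 0

y = (p0:1, p1:3, p2:3, p3:3)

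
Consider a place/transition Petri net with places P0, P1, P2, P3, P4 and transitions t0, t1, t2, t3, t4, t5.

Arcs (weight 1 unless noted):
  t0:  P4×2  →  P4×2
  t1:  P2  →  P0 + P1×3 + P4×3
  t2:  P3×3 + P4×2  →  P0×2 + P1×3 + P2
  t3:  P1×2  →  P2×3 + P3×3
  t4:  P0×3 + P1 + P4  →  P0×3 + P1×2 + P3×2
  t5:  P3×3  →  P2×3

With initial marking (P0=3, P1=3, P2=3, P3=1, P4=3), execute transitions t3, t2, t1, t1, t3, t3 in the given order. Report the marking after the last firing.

step 1: fire t3:  (P0=3, P1=3, P2=3, P3=1, P4=3) → (P0=3, P1=1, P2=6, P3=4, P4=3)
step 2: fire t2:  (P0=3, P1=1, P2=6, P3=4, P4=3) → (P0=5, P1=4, P2=7, P3=1, P4=1)
step 3: fire t1:  (P0=5, P1=4, P2=7, P3=1, P4=1) → (P0=6, P1=7, P2=6, P3=1, P4=4)
step 4: fire t1:  (P0=6, P1=7, P2=6, P3=1, P4=4) → (P0=7, P1=10, P2=5, P3=1, P4=7)
step 5: fire t3:  (P0=7, P1=10, P2=5, P3=1, P4=7) → (P0=7, P1=8, P2=8, P3=4, P4=7)
step 6: fire t3:  (P0=7, P1=8, P2=8, P3=4, P4=7) → (P0=7, P1=6, P2=11, P3=7, P4=7)

(P0=7, P1=6, P2=11, P3=7, P4=7)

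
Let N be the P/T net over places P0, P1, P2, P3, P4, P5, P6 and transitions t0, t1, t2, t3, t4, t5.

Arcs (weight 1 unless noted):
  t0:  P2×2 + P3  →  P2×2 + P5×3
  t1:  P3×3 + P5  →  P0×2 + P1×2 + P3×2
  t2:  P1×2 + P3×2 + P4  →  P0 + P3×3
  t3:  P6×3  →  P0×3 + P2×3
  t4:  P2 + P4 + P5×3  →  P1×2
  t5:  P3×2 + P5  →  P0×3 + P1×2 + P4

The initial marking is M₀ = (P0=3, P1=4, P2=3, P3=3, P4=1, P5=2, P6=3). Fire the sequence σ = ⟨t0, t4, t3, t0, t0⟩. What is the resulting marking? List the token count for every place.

(P0=6, P1=6, P2=5, P3=0, P4=0, P5=8, P6=0)

step 1: fire t0:  (P0=3, P1=4, P2=3, P3=3, P4=1, P5=2, P6=3) → (P0=3, P1=4, P2=3, P3=2, P4=1, P5=5, P6=3)
step 2: fire t4:  (P0=3, P1=4, P2=3, P3=2, P4=1, P5=5, P6=3) → (P0=3, P1=6, P2=2, P3=2, P4=0, P5=2, P6=3)
step 3: fire t3:  (P0=3, P1=6, P2=2, P3=2, P4=0, P5=2, P6=3) → (P0=6, P1=6, P2=5, P3=2, P4=0, P5=2, P6=0)
step 4: fire t0:  (P0=6, P1=6, P2=5, P3=2, P4=0, P5=2, P6=0) → (P0=6, P1=6, P2=5, P3=1, P4=0, P5=5, P6=0)
step 5: fire t0:  (P0=6, P1=6, P2=5, P3=1, P4=0, P5=5, P6=0) → (P0=6, P1=6, P2=5, P3=0, P4=0, P5=8, P6=0)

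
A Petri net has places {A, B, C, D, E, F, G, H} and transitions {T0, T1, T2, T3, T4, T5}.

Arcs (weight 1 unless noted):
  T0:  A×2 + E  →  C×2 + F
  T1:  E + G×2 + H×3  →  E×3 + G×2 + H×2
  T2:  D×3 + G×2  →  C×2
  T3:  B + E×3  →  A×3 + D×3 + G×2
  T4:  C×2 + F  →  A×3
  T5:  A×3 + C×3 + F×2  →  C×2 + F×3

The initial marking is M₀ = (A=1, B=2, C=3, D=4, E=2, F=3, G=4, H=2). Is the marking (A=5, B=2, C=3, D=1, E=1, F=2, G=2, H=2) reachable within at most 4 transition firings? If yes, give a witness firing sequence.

step 1: fire T2:  (A=1, B=2, C=3, D=4, E=2, F=3, G=4, H=2) → (A=1, B=2, C=5, D=1, E=2, F=3, G=2, H=2)
step 2: fire T4:  (A=1, B=2, C=5, D=1, E=2, F=3, G=2, H=2) → (A=4, B=2, C=3, D=1, E=2, F=2, G=2, H=2)
step 3: fire T0:  (A=4, B=2, C=3, D=1, E=2, F=2, G=2, H=2) → (A=2, B=2, C=5, D=1, E=1, F=3, G=2, H=2)
step 4: fire T4:  (A=2, B=2, C=5, D=1, E=1, F=3, G=2, H=2) → (A=5, B=2, C=3, D=1, E=1, F=2, G=2, H=2)

YES — reachable via ⟨T2, T4, T0, T4⟩ (4 firings)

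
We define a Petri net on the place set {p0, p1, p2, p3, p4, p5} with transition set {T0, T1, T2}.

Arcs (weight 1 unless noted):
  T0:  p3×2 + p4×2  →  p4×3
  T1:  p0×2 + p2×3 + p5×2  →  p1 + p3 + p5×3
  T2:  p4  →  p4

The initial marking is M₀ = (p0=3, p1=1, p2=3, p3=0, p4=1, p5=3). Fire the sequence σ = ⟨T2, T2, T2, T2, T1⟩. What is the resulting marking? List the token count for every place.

(p0=1, p1=2, p2=0, p3=1, p4=1, p5=4)

step 1: fire T2:  (p0=3, p1=1, p2=3, p3=0, p4=1, p5=3) → (p0=3, p1=1, p2=3, p3=0, p4=1, p5=3)
step 2: fire T2:  (p0=3, p1=1, p2=3, p3=0, p4=1, p5=3) → (p0=3, p1=1, p2=3, p3=0, p4=1, p5=3)
step 3: fire T2:  (p0=3, p1=1, p2=3, p3=0, p4=1, p5=3) → (p0=3, p1=1, p2=3, p3=0, p4=1, p5=3)
step 4: fire T2:  (p0=3, p1=1, p2=3, p3=0, p4=1, p5=3) → (p0=3, p1=1, p2=3, p3=0, p4=1, p5=3)
step 5: fire T1:  (p0=3, p1=1, p2=3, p3=0, p4=1, p5=3) → (p0=1, p1=2, p2=0, p3=1, p4=1, p5=4)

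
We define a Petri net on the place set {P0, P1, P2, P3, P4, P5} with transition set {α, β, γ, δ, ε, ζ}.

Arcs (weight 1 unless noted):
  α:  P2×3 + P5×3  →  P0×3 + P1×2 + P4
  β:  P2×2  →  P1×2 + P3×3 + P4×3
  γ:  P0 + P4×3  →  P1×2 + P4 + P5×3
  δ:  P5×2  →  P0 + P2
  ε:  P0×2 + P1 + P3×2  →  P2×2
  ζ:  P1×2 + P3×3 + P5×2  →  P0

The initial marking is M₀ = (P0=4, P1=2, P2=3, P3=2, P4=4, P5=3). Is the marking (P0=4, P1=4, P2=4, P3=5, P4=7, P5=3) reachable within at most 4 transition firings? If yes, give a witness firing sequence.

NO — not reachable within 4 firings

depth 0: 1 marking
depth 1: 6 markings reached so far
depth 2: 15 markings reached so far
depth 3: 30 markings reached so far
depth 4: 51 markings reached so far
target is not among the 51 markings reachable within 4 steps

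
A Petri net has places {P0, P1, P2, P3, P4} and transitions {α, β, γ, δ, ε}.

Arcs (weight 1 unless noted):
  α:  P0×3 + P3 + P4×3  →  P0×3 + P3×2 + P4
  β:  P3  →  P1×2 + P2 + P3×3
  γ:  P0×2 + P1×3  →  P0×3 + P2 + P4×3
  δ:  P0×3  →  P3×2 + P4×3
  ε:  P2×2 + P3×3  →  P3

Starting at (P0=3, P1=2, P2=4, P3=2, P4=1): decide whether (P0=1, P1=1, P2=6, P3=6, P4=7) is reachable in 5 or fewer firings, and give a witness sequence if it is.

YES — reachable via ⟨β, γ, δ⟩ (3 firings)

step 1: fire β:  (P0=3, P1=2, P2=4, P3=2, P4=1) → (P0=3, P1=4, P2=5, P3=4, P4=1)
step 2: fire γ:  (P0=3, P1=4, P2=5, P3=4, P4=1) → (P0=4, P1=1, P2=6, P3=4, P4=4)
step 3: fire δ:  (P0=4, P1=1, P2=6, P3=4, P4=4) → (P0=1, P1=1, P2=6, P3=6, P4=7)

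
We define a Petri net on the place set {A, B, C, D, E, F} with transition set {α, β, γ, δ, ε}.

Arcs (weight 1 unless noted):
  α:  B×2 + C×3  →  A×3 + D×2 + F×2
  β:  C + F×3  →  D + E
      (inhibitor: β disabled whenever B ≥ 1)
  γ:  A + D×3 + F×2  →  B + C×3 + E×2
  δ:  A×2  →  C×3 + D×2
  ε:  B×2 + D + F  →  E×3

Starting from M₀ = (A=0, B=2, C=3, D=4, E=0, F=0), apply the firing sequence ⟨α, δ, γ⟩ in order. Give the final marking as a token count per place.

(A=0, B=1, C=6, D=5, E=2, F=0)

step 1: fire α:  (A=0, B=2, C=3, D=4, E=0, F=0) → (A=3, B=0, C=0, D=6, E=0, F=2)
step 2: fire δ:  (A=3, B=0, C=0, D=6, E=0, F=2) → (A=1, B=0, C=3, D=8, E=0, F=2)
step 3: fire γ:  (A=1, B=0, C=3, D=8, E=0, F=2) → (A=0, B=1, C=6, D=5, E=2, F=0)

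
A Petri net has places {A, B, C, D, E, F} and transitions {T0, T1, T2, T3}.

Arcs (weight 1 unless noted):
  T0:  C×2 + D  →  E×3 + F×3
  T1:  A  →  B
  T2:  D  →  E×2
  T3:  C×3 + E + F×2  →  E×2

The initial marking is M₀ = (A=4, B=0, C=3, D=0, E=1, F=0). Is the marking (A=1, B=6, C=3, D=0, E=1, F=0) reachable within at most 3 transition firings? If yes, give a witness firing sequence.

NO — not reachable within 3 firings

depth 0: 1 marking
depth 1: 2 markings reached so far
depth 2: 3 markings reached so far
depth 3: 4 markings reached so far
target is not among the 4 markings reachable within 3 steps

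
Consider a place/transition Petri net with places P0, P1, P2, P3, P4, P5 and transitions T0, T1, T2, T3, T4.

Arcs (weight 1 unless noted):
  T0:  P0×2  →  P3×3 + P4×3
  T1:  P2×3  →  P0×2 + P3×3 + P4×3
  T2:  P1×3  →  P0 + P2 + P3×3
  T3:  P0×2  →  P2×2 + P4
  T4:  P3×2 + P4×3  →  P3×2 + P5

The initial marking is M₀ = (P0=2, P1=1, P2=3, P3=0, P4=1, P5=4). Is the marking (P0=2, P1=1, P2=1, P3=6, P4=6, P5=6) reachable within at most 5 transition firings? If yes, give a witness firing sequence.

NO — not reachable within 5 firings

depth 0: 1 marking
depth 1: 4 markings reached so far
depth 2: 8 markings reached so far
depth 3: 13 markings reached so far
depth 4: 18 markings reached so far
depth 5: 24 markings reached so far
target is not among the 24 markings reachable within 5 steps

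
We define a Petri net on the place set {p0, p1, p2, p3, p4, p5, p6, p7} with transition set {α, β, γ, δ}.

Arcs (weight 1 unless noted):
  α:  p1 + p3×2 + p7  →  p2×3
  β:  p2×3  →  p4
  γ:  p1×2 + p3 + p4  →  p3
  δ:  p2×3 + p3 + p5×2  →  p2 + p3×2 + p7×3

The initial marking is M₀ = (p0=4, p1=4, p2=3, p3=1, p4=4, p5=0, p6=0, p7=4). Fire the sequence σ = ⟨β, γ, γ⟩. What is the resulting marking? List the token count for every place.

step 1: fire β:  (p0=4, p1=4, p2=3, p3=1, p4=4, p5=0, p6=0, p7=4) → (p0=4, p1=4, p2=0, p3=1, p4=5, p5=0, p6=0, p7=4)
step 2: fire γ:  (p0=4, p1=4, p2=0, p3=1, p4=5, p5=0, p6=0, p7=4) → (p0=4, p1=2, p2=0, p3=1, p4=4, p5=0, p6=0, p7=4)
step 3: fire γ:  (p0=4, p1=2, p2=0, p3=1, p4=4, p5=0, p6=0, p7=4) → (p0=4, p1=0, p2=0, p3=1, p4=3, p5=0, p6=0, p7=4)

(p0=4, p1=0, p2=0, p3=1, p4=3, p5=0, p6=0, p7=4)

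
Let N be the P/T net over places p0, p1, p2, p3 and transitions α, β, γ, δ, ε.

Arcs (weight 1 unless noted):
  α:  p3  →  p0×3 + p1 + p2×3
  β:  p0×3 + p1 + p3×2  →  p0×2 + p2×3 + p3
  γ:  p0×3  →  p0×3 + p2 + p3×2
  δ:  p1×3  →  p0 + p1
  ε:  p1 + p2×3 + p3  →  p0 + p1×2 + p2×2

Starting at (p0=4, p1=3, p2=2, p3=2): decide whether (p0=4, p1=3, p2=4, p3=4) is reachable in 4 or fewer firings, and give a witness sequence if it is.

NO — not reachable within 4 firings

depth 0: 1 marking
depth 1: 5 markings reached so far
depth 2: 16 markings reached so far
depth 3: 33 markings reached so far
depth 4: 61 markings reached so far
target is not among the 61 markings reachable within 4 steps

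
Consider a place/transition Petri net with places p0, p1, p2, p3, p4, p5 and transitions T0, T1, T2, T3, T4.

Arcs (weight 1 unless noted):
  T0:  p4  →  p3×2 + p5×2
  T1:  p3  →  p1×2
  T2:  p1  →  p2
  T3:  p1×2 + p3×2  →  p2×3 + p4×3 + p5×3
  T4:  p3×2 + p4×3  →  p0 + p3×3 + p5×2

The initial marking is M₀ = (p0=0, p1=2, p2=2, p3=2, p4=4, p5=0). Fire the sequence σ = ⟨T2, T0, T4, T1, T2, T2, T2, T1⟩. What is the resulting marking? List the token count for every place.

step 1: fire T2:  (p0=0, p1=2, p2=2, p3=2, p4=4, p5=0) → (p0=0, p1=1, p2=3, p3=2, p4=4, p5=0)
step 2: fire T0:  (p0=0, p1=1, p2=3, p3=2, p4=4, p5=0) → (p0=0, p1=1, p2=3, p3=4, p4=3, p5=2)
step 3: fire T4:  (p0=0, p1=1, p2=3, p3=4, p4=3, p5=2) → (p0=1, p1=1, p2=3, p3=5, p4=0, p5=4)
step 4: fire T1:  (p0=1, p1=1, p2=3, p3=5, p4=0, p5=4) → (p0=1, p1=3, p2=3, p3=4, p4=0, p5=4)
step 5: fire T2:  (p0=1, p1=3, p2=3, p3=4, p4=0, p5=4) → (p0=1, p1=2, p2=4, p3=4, p4=0, p5=4)
step 6: fire T2:  (p0=1, p1=2, p2=4, p3=4, p4=0, p5=4) → (p0=1, p1=1, p2=5, p3=4, p4=0, p5=4)
step 7: fire T2:  (p0=1, p1=1, p2=5, p3=4, p4=0, p5=4) → (p0=1, p1=0, p2=6, p3=4, p4=0, p5=4)
step 8: fire T1:  (p0=1, p1=0, p2=6, p3=4, p4=0, p5=4) → (p0=1, p1=2, p2=6, p3=3, p4=0, p5=4)

(p0=1, p1=2, p2=6, p3=3, p4=0, p5=4)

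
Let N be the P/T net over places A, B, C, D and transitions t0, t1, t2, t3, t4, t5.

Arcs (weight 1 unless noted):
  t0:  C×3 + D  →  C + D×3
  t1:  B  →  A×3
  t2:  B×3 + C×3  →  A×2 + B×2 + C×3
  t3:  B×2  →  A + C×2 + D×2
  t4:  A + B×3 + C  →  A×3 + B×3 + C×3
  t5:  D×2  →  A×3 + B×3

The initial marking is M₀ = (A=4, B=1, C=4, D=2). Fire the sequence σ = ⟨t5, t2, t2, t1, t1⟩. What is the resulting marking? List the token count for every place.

(A=17, B=0, C=4, D=0)

step 1: fire t5:  (A=4, B=1, C=4, D=2) → (A=7, B=4, C=4, D=0)
step 2: fire t2:  (A=7, B=4, C=4, D=0) → (A=9, B=3, C=4, D=0)
step 3: fire t2:  (A=9, B=3, C=4, D=0) → (A=11, B=2, C=4, D=0)
step 4: fire t1:  (A=11, B=2, C=4, D=0) → (A=14, B=1, C=4, D=0)
step 5: fire t1:  (A=14, B=1, C=4, D=0) → (A=17, B=0, C=4, D=0)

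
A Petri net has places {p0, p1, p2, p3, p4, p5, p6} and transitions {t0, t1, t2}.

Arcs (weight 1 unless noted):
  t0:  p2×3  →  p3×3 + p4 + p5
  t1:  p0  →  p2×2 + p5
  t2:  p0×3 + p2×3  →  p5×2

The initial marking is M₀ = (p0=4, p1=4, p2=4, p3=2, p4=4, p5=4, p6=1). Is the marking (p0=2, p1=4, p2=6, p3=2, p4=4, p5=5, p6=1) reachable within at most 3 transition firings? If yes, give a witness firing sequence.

depth 0: 1 marking
depth 1: 4 markings reached so far
depth 2: 7 markings reached so far
depth 3: 11 markings reached so far
target is not among the 11 markings reachable within 3 steps

NO — not reachable within 3 firings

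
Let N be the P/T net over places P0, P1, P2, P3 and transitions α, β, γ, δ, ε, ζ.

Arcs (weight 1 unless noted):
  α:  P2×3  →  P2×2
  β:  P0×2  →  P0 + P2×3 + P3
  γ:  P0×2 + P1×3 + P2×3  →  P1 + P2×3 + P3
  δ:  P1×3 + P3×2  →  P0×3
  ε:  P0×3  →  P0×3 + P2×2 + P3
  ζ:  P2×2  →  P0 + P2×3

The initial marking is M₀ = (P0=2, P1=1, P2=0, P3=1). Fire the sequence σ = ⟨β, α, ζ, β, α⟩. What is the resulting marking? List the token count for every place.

step 1: fire β:  (P0=2, P1=1, P2=0, P3=1) → (P0=1, P1=1, P2=3, P3=2)
step 2: fire α:  (P0=1, P1=1, P2=3, P3=2) → (P0=1, P1=1, P2=2, P3=2)
step 3: fire ζ:  (P0=1, P1=1, P2=2, P3=2) → (P0=2, P1=1, P2=3, P3=2)
step 4: fire β:  (P0=2, P1=1, P2=3, P3=2) → (P0=1, P1=1, P2=6, P3=3)
step 5: fire α:  (P0=1, P1=1, P2=6, P3=3) → (P0=1, P1=1, P2=5, P3=3)

(P0=1, P1=1, P2=5, P3=3)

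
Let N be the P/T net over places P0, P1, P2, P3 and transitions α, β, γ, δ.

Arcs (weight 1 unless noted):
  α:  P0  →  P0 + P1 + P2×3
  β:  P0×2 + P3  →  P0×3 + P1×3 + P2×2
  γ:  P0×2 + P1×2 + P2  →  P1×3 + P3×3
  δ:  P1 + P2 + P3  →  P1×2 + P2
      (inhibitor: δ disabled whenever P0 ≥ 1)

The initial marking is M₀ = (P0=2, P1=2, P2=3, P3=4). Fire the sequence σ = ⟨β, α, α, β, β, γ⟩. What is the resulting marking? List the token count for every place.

(P0=3, P1=14, P2=14, P3=4)

step 1: fire β:  (P0=2, P1=2, P2=3, P3=4) → (P0=3, P1=5, P2=5, P3=3)
step 2: fire α:  (P0=3, P1=5, P2=5, P3=3) → (P0=3, P1=6, P2=8, P3=3)
step 3: fire α:  (P0=3, P1=6, P2=8, P3=3) → (P0=3, P1=7, P2=11, P3=3)
step 4: fire β:  (P0=3, P1=7, P2=11, P3=3) → (P0=4, P1=10, P2=13, P3=2)
step 5: fire β:  (P0=4, P1=10, P2=13, P3=2) → (P0=5, P1=13, P2=15, P3=1)
step 6: fire γ:  (P0=5, P1=13, P2=15, P3=1) → (P0=3, P1=14, P2=14, P3=4)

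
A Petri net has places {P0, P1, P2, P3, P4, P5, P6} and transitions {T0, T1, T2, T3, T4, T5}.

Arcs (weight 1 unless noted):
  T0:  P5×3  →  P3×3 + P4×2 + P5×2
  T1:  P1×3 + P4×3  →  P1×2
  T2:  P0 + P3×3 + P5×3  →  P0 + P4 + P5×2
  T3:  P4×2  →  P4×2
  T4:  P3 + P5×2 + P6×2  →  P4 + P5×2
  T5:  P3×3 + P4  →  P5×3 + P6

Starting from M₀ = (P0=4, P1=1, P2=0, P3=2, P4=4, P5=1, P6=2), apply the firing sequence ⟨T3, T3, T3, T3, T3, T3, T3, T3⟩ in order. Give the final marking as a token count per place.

step 1: fire T3:  (P0=4, P1=1, P2=0, P3=2, P4=4, P5=1, P6=2) → (P0=4, P1=1, P2=0, P3=2, P4=4, P5=1, P6=2)
step 2: fire T3:  (P0=4, P1=1, P2=0, P3=2, P4=4, P5=1, P6=2) → (P0=4, P1=1, P2=0, P3=2, P4=4, P5=1, P6=2)
step 3: fire T3:  (P0=4, P1=1, P2=0, P3=2, P4=4, P5=1, P6=2) → (P0=4, P1=1, P2=0, P3=2, P4=4, P5=1, P6=2)
step 4: fire T3:  (P0=4, P1=1, P2=0, P3=2, P4=4, P5=1, P6=2) → (P0=4, P1=1, P2=0, P3=2, P4=4, P5=1, P6=2)
step 5: fire T3:  (P0=4, P1=1, P2=0, P3=2, P4=4, P5=1, P6=2) → (P0=4, P1=1, P2=0, P3=2, P4=4, P5=1, P6=2)
step 6: fire T3:  (P0=4, P1=1, P2=0, P3=2, P4=4, P5=1, P6=2) → (P0=4, P1=1, P2=0, P3=2, P4=4, P5=1, P6=2)
step 7: fire T3:  (P0=4, P1=1, P2=0, P3=2, P4=4, P5=1, P6=2) → (P0=4, P1=1, P2=0, P3=2, P4=4, P5=1, P6=2)
step 8: fire T3:  (P0=4, P1=1, P2=0, P3=2, P4=4, P5=1, P6=2) → (P0=4, P1=1, P2=0, P3=2, P4=4, P5=1, P6=2)

(P0=4, P1=1, P2=0, P3=2, P4=4, P5=1, P6=2)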